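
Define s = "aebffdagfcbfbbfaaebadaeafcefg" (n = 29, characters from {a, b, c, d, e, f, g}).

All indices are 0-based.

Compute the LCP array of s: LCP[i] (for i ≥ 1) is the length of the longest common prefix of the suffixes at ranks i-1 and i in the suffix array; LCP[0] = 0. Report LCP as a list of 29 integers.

[0, 1, 1, 2, 3, 1, 1, 0, 1, 1, 2, 2, 0, 1, 0, 2, 0, 1, 2, 1, 0, 1, 1, 2, 1, 1, 1, 0, 1]

rank→(start, suffix):
  0 → (15, 'aaebadaeafcefg')
  1 → (19, 'adaeafcefg')
  2 → (21, 'aeafcefg')
  3 → (16, 'aebadaeafcefg')
  4 → (0, 'aebffdagfcbfbbfaaebadaeafcefg')
  5 → (23, 'afcefg')
  6 → (6, 'agfcbfbbfaaebadaeafcefg')
  7 → (18, 'badaeafcefg')
  8 → (12, 'bbfaaebadaeafcefg')
  9 → (13, 'bfaaebadaeafcefg')
  10 → (10, 'bfbbfaaebadaeafcefg')
  11 → (2, 'bffdagfcbfbbfaaebadaeafcefg')
  12 → (9, 'cbfbbfaaebadaeafcefg')
  13 → (25, 'cefg')
  14 → (20, 'daeafcefg')
  15 → (5, 'dagfcbfbbfaaebadaeafcefg')
  16 → (22, 'eafcefg')
  17 → (17, 'ebadaeafcefg')
  18 → (1, 'ebffdagfcbfbbfaaebadaeafcefg')
  19 → (26, 'efg')
  20 → (14, 'faaebadaeafcefg')
  21 → (11, 'fbbfaaebadaeafcefg')
  22 → (8, 'fcbfbbfaaebadaeafcefg')
  23 → (24, 'fcefg')
  24 → (4, 'fdagfcbfbbfaaebadaeafcefg')
  25 → (3, 'ffdagfcbfbbfaaebadaeafcefg')
  26 → (27, 'fg')
  27 → (28, 'g')
  28 → (7, 'gfcbfbbfaaebadaeafcefg')

SA = [15, 19, 21, 16, 0, 23, 6, 18, 12, 13, 10, 2, 9, 25, 20, 5, 22, 17, 1, 26, 14, 11, 8, 24, 4, 3, 27, 28, 7]
i: (SA[i-1],SA[i]) lcp shared
  1: (15,19) 1 'a'
  2: (19,21) 1 'a'
  3: (21,16) 2 'ae'
  4: (16,0) 3 'aeb'
  5: (0,23) 1 'a'
  6: (23,6) 1 'a'
  7: (6,18) 0 ''
  8: (18,12) 1 'b'
  9: (12,13) 1 'b'
  10: (13,10) 2 'bf'
  11: (10,2) 2 'bf'
  12: (2,9) 0 ''
  13: (9,25) 1 'c'
  14: (25,20) 0 ''
  15: (20,5) 2 'da'
  16: (5,22) 0 ''
  17: (22,17) 1 'e'
  18: (17,1) 2 'eb'
  19: (1,26) 1 'e'
  20: (26,14) 0 ''
  21: (14,11) 1 'f'
  22: (11,8) 1 'f'
  23: (8,24) 2 'fc'
  24: (24,4) 1 'f'
  25: (4,3) 1 'f'
  26: (3,27) 1 'f'
  27: (27,28) 0 ''
  28: (28,7) 1 'g'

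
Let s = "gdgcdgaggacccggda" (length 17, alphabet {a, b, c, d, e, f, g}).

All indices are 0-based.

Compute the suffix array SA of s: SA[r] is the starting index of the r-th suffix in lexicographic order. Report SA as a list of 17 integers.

[16, 9, 6, 10, 11, 3, 12, 15, 4, 1, 8, 5, 2, 14, 0, 7, 13]

sorted suffixes:
  #0 SA[0]=16  'a'
  #1 SA[1]=9  'acccggda'
  #2 SA[2]=6  'aggacccggda'
  #3 SA[3]=10  'cccggda'
  #4 SA[4]=11  'ccggda'
  #5 SA[5]=3  'cdgaggacccggda'
  #6 SA[6]=12  'cggda'
  #7 SA[7]=15  'da'
  #8 SA[8]=4  'dgaggacccggda'
  #9 SA[9]=1  'dgcdgaggacccggda'
  #10 SA[10]=8  'gacccggda'
  #11 SA[11]=5  'gaggacccggda'
  #12 SA[12]=2  'gcdgaggacccggda'
  #13 SA[13]=14  'gda'
  #14 SA[14]=0  'gdgcdgaggacccggda'
  #15 SA[15]=7  'ggacccggda'
  #16 SA[16]=13  'ggda'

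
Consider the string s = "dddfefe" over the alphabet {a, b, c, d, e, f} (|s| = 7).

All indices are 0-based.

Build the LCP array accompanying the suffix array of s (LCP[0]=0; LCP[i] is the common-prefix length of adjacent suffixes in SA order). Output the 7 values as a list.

rank→(start, suffix):
  0 → (0, 'dddfefe')
  1 → (1, 'ddfefe')
  2 → (2, 'dfefe')
  3 → (6, 'e')
  4 → (4, 'efe')
  5 → (5, 'fe')
  6 → (3, 'fefe')

SA = [0, 1, 2, 6, 4, 5, 3]
[i] adj suffixes → lcp
  [1] 0/1 → 2 ('dd')
  [2] 1/2 → 1 ('d')
  [3] 2/6 → 0 ('')
  [4] 6/4 → 1 ('e')
  [5] 4/5 → 0 ('')
  [6] 5/3 → 2 ('fe')

[0, 2, 1, 0, 1, 0, 2]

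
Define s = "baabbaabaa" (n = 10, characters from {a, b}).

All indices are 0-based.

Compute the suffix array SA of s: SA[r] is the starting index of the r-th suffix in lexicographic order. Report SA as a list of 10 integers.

rank→(start, suffix):
  0 → (9, 'a')
  1 → (8, 'aa')
  2 → (5, 'aabaa')
  3 → (1, 'aabbaabaa')
  4 → (6, 'abaa')
  5 → (2, 'abbaabaa')
  6 → (7, 'baa')
  7 → (4, 'baabaa')
  8 → (0, 'baabbaabaa')
  9 → (3, 'bbaabaa')

[9, 8, 5, 1, 6, 2, 7, 4, 0, 3]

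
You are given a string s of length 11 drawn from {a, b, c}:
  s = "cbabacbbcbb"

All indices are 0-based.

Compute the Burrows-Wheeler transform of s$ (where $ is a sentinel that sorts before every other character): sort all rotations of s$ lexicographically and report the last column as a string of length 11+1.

bbbbcaccb$ba

rank  rotation      last
    0  $cbabacbbcbb  b
    1  abacbbcbb$cb  b
    2  acbbcbb$cbab  b
    3  b$cbabacbbcb  b
    4  babacbbcbb$c  c
    5  bacbbcbb$cba  a
    6  bb$cbabacbbc  c
    7  bbcbb$cbabac  c
    8  bcbb$cbabacb  b
    9  cbabacbbcbb$  $
   10  cbb$cbabacbb  b
   11  cbbcbb$cbaba  a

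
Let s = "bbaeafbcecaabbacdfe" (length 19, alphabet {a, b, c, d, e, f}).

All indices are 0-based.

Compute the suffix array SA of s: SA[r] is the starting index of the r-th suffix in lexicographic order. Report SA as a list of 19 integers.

[10, 11, 14, 2, 4, 13, 1, 12, 0, 6, 9, 15, 7, 16, 18, 3, 8, 5, 17]

rank→(start, suffix):
  0 → (10, 'aabbacdfe')
  1 → (11, 'abbacdfe')
  2 → (14, 'acdfe')
  3 → (2, 'aeafbcecaabbacdfe')
  4 → (4, 'afbcecaabbacdfe')
  5 → (13, 'bacdfe')
  6 → (1, 'baeafbcecaabbacdfe')
  7 → (12, 'bbacdfe')
  8 → (0, 'bbaeafbcecaabbacdfe')
  9 → (6, 'bcecaabbacdfe')
  10 → (9, 'caabbacdfe')
  11 → (15, 'cdfe')
  12 → (7, 'cecaabbacdfe')
  13 → (16, 'dfe')
  14 → (18, 'e')
  15 → (3, 'eafbcecaabbacdfe')
  16 → (8, 'ecaabbacdfe')
  17 → (5, 'fbcecaabbacdfe')
  18 → (17, 'fe')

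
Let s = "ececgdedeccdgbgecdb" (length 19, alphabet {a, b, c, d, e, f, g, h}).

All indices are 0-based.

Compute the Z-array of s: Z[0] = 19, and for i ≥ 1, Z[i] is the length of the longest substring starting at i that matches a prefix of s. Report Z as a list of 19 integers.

[19, 0, 2, 0, 0, 0, 1, 0, 2, 0, 0, 0, 0, 0, 0, 2, 0, 0, 0]

Z[0]=19
i=1: fresh scan; Z[1]=0
i=2: fresh scan; Z[2]=2 scan→box=[2,4)
i=3: min(r-i=1, Z[1]=0)=0; Z[3]=0
i=4: fresh scan; Z[4]=0
i=5: fresh scan; Z[5]=0
i=6: fresh scan; Z[6]=1 scan→box=[6,7)
i=7: fresh scan; Z[7]=0
i=8: fresh scan; Z[8]=2 scan→box=[8,10)
i=9: min(r-i=1, Z[1]=0)=0; Z[9]=0
i=10: fresh scan; Z[10]=0
i=11: fresh scan; Z[11]=0
i=12: fresh scan; Z[12]=0
i=13: fresh scan; Z[13]=0
i=14: fresh scan; Z[14]=0
i=15: fresh scan; Z[15]=2 scan→box=[15,17)
i=16: min(r-i=1, Z[1]=0)=0; Z[16]=0
i=17: fresh scan; Z[17]=0
i=18: fresh scan; Z[18]=0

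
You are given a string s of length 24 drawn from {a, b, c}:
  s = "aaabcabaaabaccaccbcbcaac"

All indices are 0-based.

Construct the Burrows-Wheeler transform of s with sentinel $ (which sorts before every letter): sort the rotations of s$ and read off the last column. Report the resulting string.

cb$aaccaaabcaacacabbcbcaa

rank  rotation                   last
    0  $aaabcabaaabaccaccbcbcaac  c
    1  aaabaccaccbcbcaac$aaabcab  b
    2  aaabcabaaabaccaccbcbcaac$  $
    3  aabaccaccbcbcaac$aaabcaba  a
    4  aabcabaaabaccaccbcbcaac$a  a
    5  aac$aaabcabaaabaccaccbcbc  c
    6  abaaabaccaccbcbcaac$aaabc  c
    7  abaccaccbcbcaac$aaabcabaa  a
    8  abcabaaabaccaccbcbcaac$aa  a
    9  ac$aaabcabaaabaccaccbcbca  a
   10  accaccbcbcaac$aaabcabaaab  b
   11  accbcbcaac$aaabcabaaabacc  c
   12  baaabaccaccbcbcaac$aaabca  a
   13  baccaccbcbcaac$aaabcabaaa  a
   14  bcaac$aaabcabaaabaccaccbc  c
   15  bcabaaabaccaccbcbcaac$aaa  a
   16  bcbcaac$aaabcabaaabaccacc  c
   17  c$aaabcabaaabaccaccbcbcaa  a
   18  caac$aaabcabaaabaccaccbcb  b
   19  cabaaabaccaccbcbcaac$aaab  b
   20  caccbcbcaac$aaabcabaaabac  c
   21  cbcaac$aaabcabaaabaccaccb  b
   22  cbcbcaac$aaabcabaaabaccac  c
   23  ccaccbcbcaac$aaabcabaaaba  a
   24  ccbcbcaac$aaabcabaaabacca  a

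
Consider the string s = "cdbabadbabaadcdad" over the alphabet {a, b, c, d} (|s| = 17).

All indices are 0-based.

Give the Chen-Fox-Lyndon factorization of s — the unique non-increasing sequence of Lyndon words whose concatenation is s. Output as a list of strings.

["cd", "b", "abadb", "ab", "aadcdad"]

emit factor 1: 'cd' (i=0, period=2)
emit factor 2: 'b' (i=2, period=1)
emit factor 3: 'abadb' (i=3, period=5)
emit factor 4: 'ab' (i=8, period=2)
emit factor 5: 'aadcdad' (i=10, period=7)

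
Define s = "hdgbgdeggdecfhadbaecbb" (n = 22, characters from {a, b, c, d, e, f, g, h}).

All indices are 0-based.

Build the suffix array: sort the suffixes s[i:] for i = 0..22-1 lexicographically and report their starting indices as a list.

sorted suffixes:
  #0 SA[0]=14  'adbaecbb'
  #1 SA[1]=17  'aecbb'
  #2 SA[2]=21  'b'
  #3 SA[3]=16  'baecbb'
  #4 SA[4]=20  'bb'
  #5 SA[5]=3  'bgdeggdecfhadbaecbb'
  #6 SA[6]=19  'cbb'
  #7 SA[7]=11  'cfhadbaecbb'
  #8 SA[8]=15  'dbaecbb'
  #9 SA[9]=9  'decfhadbaecbb'
  #10 SA[10]=5  'deggdecfhadbaecbb'
  #11 SA[11]=1  'dgbgdeggdecfhadbaecbb'
  #12 SA[12]=18  'ecbb'
  #13 SA[13]=10  'ecfhadbaecbb'
  #14 SA[14]=6  'eggdecfhadbaecbb'
  #15 SA[15]=12  'fhadbaecbb'
  #16 SA[16]=2  'gbgdeggdecfhadbaecbb'
  #17 SA[17]=8  'gdecfhadbaecbb'
  #18 SA[18]=4  'gdeggdecfhadbaecbb'
  #19 SA[19]=7  'ggdecfhadbaecbb'
  #20 SA[20]=13  'hadbaecbb'
  #21 SA[21]=0  'hdgbgdeggdecfhadbaecbb'

[14, 17, 21, 16, 20, 3, 19, 11, 15, 9, 5, 1, 18, 10, 6, 12, 2, 8, 4, 7, 13, 0]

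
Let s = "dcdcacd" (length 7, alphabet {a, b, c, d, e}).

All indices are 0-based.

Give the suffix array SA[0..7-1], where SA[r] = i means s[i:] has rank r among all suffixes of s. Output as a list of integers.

[4, 3, 5, 1, 6, 2, 0]

sorted suffixes:
  #0 SA[0]=4  'acd'
  #1 SA[1]=3  'cacd'
  #2 SA[2]=5  'cd'
  #3 SA[3]=1  'cdcacd'
  #4 SA[4]=6  'd'
  #5 SA[5]=2  'dcacd'
  #6 SA[6]=0  'dcdcacd'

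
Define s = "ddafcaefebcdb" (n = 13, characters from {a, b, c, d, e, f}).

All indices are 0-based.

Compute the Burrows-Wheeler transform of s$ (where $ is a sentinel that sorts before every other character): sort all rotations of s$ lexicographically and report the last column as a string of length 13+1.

rank  rotation        last
    0  $ddafcaefebcdb  b
    1  aefebcdb$ddafc  c
    2  afcaefebcdb$dd  d
    3  b$ddafcaefebcd  d
    4  bcdb$ddafcaefe  e
    5  caefebcdb$ddaf  f
    6  cdb$ddafcaefeb  b
    7  dafcaefebcdb$d  d
    8  db$ddafcaefebc  c
    9  ddafcaefebcdb$  $
   10  ebcdb$ddafcaef  f
   11  efebcdb$ddafca  a
   12  fcaefebcdb$dda  a
   13  febcdb$ddafcae  e

bcddefbdc$faae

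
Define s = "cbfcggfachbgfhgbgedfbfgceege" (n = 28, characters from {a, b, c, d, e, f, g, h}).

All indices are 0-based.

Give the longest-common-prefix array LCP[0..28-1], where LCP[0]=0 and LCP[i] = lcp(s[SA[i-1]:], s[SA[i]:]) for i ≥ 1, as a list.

[0, 0, 2, 1, 2, 0, 1, 1, 1, 0, 0, 1, 1, 1, 0, 1, 1, 1, 1, 0, 1, 1, 2, 1, 2, 1, 0, 1]

rank→(start, suffix):
  0 → (7, 'achbgfhgbgedfbfgceege')
  1 → (1, 'bfcggfachbgfhgbgedfbfgceege')
  2 → (20, 'bfgceege')
  3 → (15, 'bgedfbfgceege')
  4 → (10, 'bgfhgbgedfbfgceege')
  5 → (0, 'cbfcggfachbgfhgbgedfbfgceege')
  6 → (23, 'ceege')
  7 → (3, 'cggfachbgfhgbgedfbfgceege')
  8 → (8, 'chbgfhgbgedfbfgceege')
  9 → (18, 'dfbfgceege')
  10 → (27, 'e')
  11 → (17, 'edfbfgceege')
  12 → (24, 'eege')
  13 → (25, 'ege')
  14 → (6, 'fachbgfhgbgedfbfgceege')
  15 → (19, 'fbfgceege')
  16 → (2, 'fcggfachbgfhgbgedfbfgceege')
  17 → (21, 'fgceege')
  18 → (12, 'fhgbgedfbfgceege')
  19 → (14, 'gbgedfbfgceege')
  20 → (22, 'gceege')
  21 → (26, 'ge')
  22 → (16, 'gedfbfgceege')
  23 → (5, 'gfachbgfhgbgedfbfgceege')
  24 → (11, 'gfhgbgedfbfgceege')
  25 → (4, 'ggfachbgfhgbgedfbfgceege')
  26 → (9, 'hbgfhgbgedfbfgceege')
  27 → (13, 'hgbgedfbfgceege')

SA = [7, 1, 20, 15, 10, 0, 23, 3, 8, 18, 27, 17, 24, 25, 6, 19, 2, 21, 12, 14, 22, 26, 16, 5, 11, 4, 9, 13]
[i] adj suffixes → lcp
  [1] 7/1 → 0 ('')
  [2] 1/20 → 2 ('bf')
  [3] 20/15 → 1 ('b')
  [4] 15/10 → 2 ('bg')
  [5] 10/0 → 0 ('')
  [6] 0/23 → 1 ('c')
  [7] 23/3 → 1 ('c')
  [8] 3/8 → 1 ('c')
  [9] 8/18 → 0 ('')
  [10] 18/27 → 0 ('')
  [11] 27/17 → 1 ('e')
  [12] 17/24 → 1 ('e')
  [13] 24/25 → 1 ('e')
  [14] 25/6 → 0 ('')
  [15] 6/19 → 1 ('f')
  [16] 19/2 → 1 ('f')
  [17] 2/21 → 1 ('f')
  [18] 21/12 → 1 ('f')
  [19] 12/14 → 0 ('')
  [20] 14/22 → 1 ('g')
  [21] 22/26 → 1 ('g')
  [22] 26/16 → 2 ('ge')
  [23] 16/5 → 1 ('g')
  [24] 5/11 → 2 ('gf')
  [25] 11/4 → 1 ('g')
  [26] 4/9 → 0 ('')
  [27] 9/13 → 1 ('h')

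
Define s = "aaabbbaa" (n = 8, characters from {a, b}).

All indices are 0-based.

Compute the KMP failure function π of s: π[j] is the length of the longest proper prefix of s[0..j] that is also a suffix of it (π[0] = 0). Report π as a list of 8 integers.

π[0] = 0
j=1 s[j]='a': π[1]=1 (border 'a')
j=2 s[j]='a': π[2]=2 (border 'aa')
j=3 s[j]='b': k: 2→1→0; π[3]=0 (border '')
j=4 s[j]='b': π[4]=0 (border '')
j=5 s[j]='b': π[5]=0 (border '')
j=6 s[j]='a': π[6]=1 (border 'a')
j=7 s[j]='a': π[7]=2 (border 'aa')

[0, 1, 2, 0, 0, 0, 1, 2]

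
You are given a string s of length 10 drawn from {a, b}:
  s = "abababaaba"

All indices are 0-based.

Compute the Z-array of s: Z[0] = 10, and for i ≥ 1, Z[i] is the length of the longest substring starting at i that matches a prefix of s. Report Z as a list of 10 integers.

Z[0]=10
i=1: i≥r, start 0; Z[1]=0
i=2: i≥r, start 0; Z[2]=5 extend→box=[2,7)
i=3: min(r-i=4, Z[1]=0)=0; Z[3]=0
i=4: min(r-i=3, Z[2]=5)=3; Z[4]=3
i=5: min(r-i=2, Z[3]=0)=0; Z[5]=0
i=6: min(r-i=1, Z[4]=3)=1; Z[6]=1
i=7: i≥r, start 0; Z[7]=3 extend→box=[7,10)
i=8: min(r-i=2, Z[1]=0)=0; Z[8]=0
i=9: min(r-i=1, Z[2]=5)=1; Z[9]=1

[10, 0, 5, 0, 3, 0, 1, 3, 0, 1]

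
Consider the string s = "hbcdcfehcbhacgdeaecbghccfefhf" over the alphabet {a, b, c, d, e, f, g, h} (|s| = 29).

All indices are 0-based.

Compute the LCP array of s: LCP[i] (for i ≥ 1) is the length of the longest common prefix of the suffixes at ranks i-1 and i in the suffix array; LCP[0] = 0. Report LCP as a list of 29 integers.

[0, 1, 0, 1, 1, 0, 2, 1, 1, 1, 3, 1, 0, 1, 0, 1, 1, 1, 0, 1, 2, 1, 0, 1, 0, 1, 1, 2, 1]

rank→(start, suffix):
  0 → (11, 'acgdeaecbghccfefhf')
  1 → (16, 'aecbghccfefhf')
  2 → (1, 'bcdcfehcbhacgdeaecbghccfefhf')
  3 → (19, 'bghccfefhf')
  4 → (9, 'bhacgdeaecbghccfefhf')
  5 → (18, 'cbghccfefhf')
  6 → (8, 'cbhacgdeaecbghccfefhf')
  7 → (22, 'ccfefhf')
  8 → (2, 'cdcfehcbhacgdeaecbghccfefhf')
  9 → (23, 'cfefhf')
  10 → (4, 'cfehcbhacgdeaecbghccfefhf')
  11 → (12, 'cgdeaecbghccfefhf')
  12 → (3, 'dcfehcbhacgdeaecbghccfefhf')
  13 → (14, 'deaecbghccfefhf')
  14 → (15, 'eaecbghccfefhf')
  15 → (17, 'ecbghccfefhf')
  16 → (25, 'efhf')
  17 → (6, 'ehcbhacgdeaecbghccfefhf')
  18 → (28, 'f')
  19 → (24, 'fefhf')
  20 → (5, 'fehcbhacgdeaecbghccfefhf')
  21 → (26, 'fhf')
  22 → (13, 'gdeaecbghccfefhf')
  23 → (20, 'ghccfefhf')
  24 → (10, 'hacgdeaecbghccfefhf')
  25 → (0, 'hbcdcfehcbhacgdeaecbghccfefhf')
  26 → (7, 'hcbhacgdeaecbghccfefhf')
  27 → (21, 'hccfefhf')
  28 → (27, 'hf')

SA = [11, 16, 1, 19, 9, 18, 8, 22, 2, 23, 4, 12, 3, 14, 15, 17, 25, 6, 28, 24, 5, 26, 13, 20, 10, 0, 7, 21, 27]
[i] adj suffixes → lcp
  [1] 11/16 → 1 ('a')
  [2] 16/1 → 0 ('')
  [3] 1/19 → 1 ('b')
  [4] 19/9 → 1 ('b')
  [5] 9/18 → 0 ('')
  [6] 18/8 → 2 ('cb')
  [7] 8/22 → 1 ('c')
  [8] 22/2 → 1 ('c')
  [9] 2/23 → 1 ('c')
  [10] 23/4 → 3 ('cfe')
  [11] 4/12 → 1 ('c')
  [12] 12/3 → 0 ('')
  [13] 3/14 → 1 ('d')
  [14] 14/15 → 0 ('')
  [15] 15/17 → 1 ('e')
  [16] 17/25 → 1 ('e')
  [17] 25/6 → 1 ('e')
  [18] 6/28 → 0 ('')
  [19] 28/24 → 1 ('f')
  [20] 24/5 → 2 ('fe')
  [21] 5/26 → 1 ('f')
  [22] 26/13 → 0 ('')
  [23] 13/20 → 1 ('g')
  [24] 20/10 → 0 ('')
  [25] 10/0 → 1 ('h')
  [26] 0/7 → 1 ('h')
  [27] 7/21 → 2 ('hc')
  [28] 21/27 → 1 ('h')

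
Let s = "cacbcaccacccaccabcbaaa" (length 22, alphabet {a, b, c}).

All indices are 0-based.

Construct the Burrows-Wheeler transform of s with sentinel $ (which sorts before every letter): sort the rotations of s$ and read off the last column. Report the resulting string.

rank  rotation                 last
    0  $cacbcaccacccaccabcbaaa  a
    1  a$cacbcaccacccaccabcbaa  a
    2  aa$cacbcaccacccaccabcba  a
    3  aaa$cacbcaccacccaccabcb  b
    4  abcbaaa$cacbcaccacccacc  c
    5  acbcaccacccaccabcbaaa$c  c
    6  accabcbaaa$cacbcaccaccc  c
    7  accacccaccabcbaaa$cacbc  c
    8  acccaccabcbaaa$cacbcacc  c
    9  baaa$cacbcaccacccaccabc  c
   10  bcaccacccaccabcbaaa$cac  c
   11  bcbaaa$cacbcaccacccacca  a
   12  cabcbaaa$cacbcaccacccac  c
   13  cacbcaccacccaccabcbaaa$  $
   14  caccabcbaaa$cacbcaccacc  c
   15  caccacccaccabcbaaa$cacb  b
   16  cacccaccabcbaaa$cacbcac  c
   17  cbaaa$cacbcaccacccaccab  b
   18  cbcaccacccaccabcbaaa$ca  a
   19  ccabcbaaa$cacbcaccaccca  a
   20  ccaccabcbaaa$cacbcaccac  c
   21  ccacccaccabcbaaa$cacbca  a
   22  cccaccabcbaaa$cacbcacca  a

aaabcccccccac$cbcbaacaa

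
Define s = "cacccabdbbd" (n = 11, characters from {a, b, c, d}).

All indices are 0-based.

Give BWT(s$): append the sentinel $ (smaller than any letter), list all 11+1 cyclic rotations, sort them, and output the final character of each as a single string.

rank  rotation      last
    0  $cacccabdbbd  d
    1  abdbbd$caccc  c
    2  acccabdbbd$c  c
    3  bbd$cacccabd  d
    4  bd$cacccabdb  b
    5  bdbbd$caccca  a
    6  cabdbbd$cacc  c
    7  cacccabdbbd$  $
    8  ccabdbbd$cac  c
    9  cccabdbbd$ca  a
   10  d$cacccabdbb  b
   11  dbbd$cacccab  b

dccdbac$cabb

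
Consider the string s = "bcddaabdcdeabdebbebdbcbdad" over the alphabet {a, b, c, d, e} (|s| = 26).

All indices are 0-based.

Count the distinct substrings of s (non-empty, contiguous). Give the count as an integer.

320

sorted suffixes:
  #0 SA[0]=4  'aabdcdeabdebbebdbcbdad'
  #1 SA[1]=5  'abdcdeabdebbebdbcbdad'
  #2 SA[2]=11  'abdebbebdbcbdad'
  #3 SA[3]=24  'ad'
  #4 SA[4]=15  'bbebdbcbdad'
  #5 SA[5]=20  'bcbdad'
  #6 SA[6]=0  'bcddaabdcdeabdebbebdbcbdad'
  #7 SA[7]=22  'bdad'
  #8 SA[8]=18  'bdbcbdad'
  #9 SA[9]=6  'bdcdeabdebbebdbcbdad'
  #10 SA[10]=12  'bdebbebdbcbdad'
  #11 SA[11]=16  'bebdbcbdad'
  #12 SA[12]=21  'cbdad'
  #13 SA[13]=1  'cddaabdcdeabdebbebdbcbdad'
  #14 SA[14]=8  'cdeabdebbebdbcbdad'
  #15 SA[15]=25  'd'
  #16 SA[16]=3  'daabdcdeabdebbebdbcbdad'
  #17 SA[17]=23  'dad'
  #18 SA[18]=19  'dbcbdad'
  #19 SA[19]=7  'dcdeabdebbebdbcbdad'
  #20 SA[20]=2  'ddaabdcdeabdebbebdbcbdad'
  #21 SA[21]=9  'deabdebbebdbcbdad'
  #22 SA[22]=13  'debbebdbcbdad'
  #23 SA[23]=10  'eabdebbebdbcbdad'
  #24 SA[24]=14  'ebbebdbcbdad'
  #25 SA[25]=17  'ebdbcbdad'

SA = [4, 5, 11, 24, 15, 20, 0, 22, 18, 6, 12, 16, 21, 1, 8, 25, 3, 23, 19, 7, 2, 9, 13, 10, 14, 17]
rank  pair      lcp
   1  s[4:],s[5:]  1  'a'
   2  s[5:],s[11:]  3  'abd'
   3  s[11:],s[24:]  1  'a'
   4  s[24:],s[15:]  0  ''
   5  s[15:],s[20:]  1  'b'
   6  s[20:],s[0:]  2  'bc'
   7  s[0:],s[22:]  1  'b'
   8  s[22:],s[18:]  2  'bd'
   9  s[18:],s[6:]  2  'bd'
  10  s[6:],s[12:]  2  'bd'
  11  s[12:],s[16:]  1  'b'
  12  s[16:],s[21:]  0  ''
  13  s[21:],s[1:]  1  'c'
  14  s[1:],s[8:]  2  'cd'
  15  s[8:],s[25:]  0  ''
  16  s[25:],s[3:]  1  'd'
  17  s[3:],s[23:]  2  'da'
  18  s[23:],s[19:]  1  'd'
  19  s[19:],s[7:]  1  'd'
  20  s[7:],s[2:]  1  'd'
  21  s[2:],s[9:]  1  'd'
  22  s[9:],s[13:]  2  'de'
  23  s[13:],s[10:]  0  ''
  24  s[10:],s[14:]  1  'e'
  25  s[14:],s[17:]  2  'eb'

n(n+1)/2 = 26·27/2 = 351
Σ LCP = 0 + 1 + 3 + 1 + 0 + 1 + 2 + 1 + 2 + 2 + 2 + 1 + 0 + 1 + 2 + 0 + 1 + 2 + 1 + 1 + 1 + 1 + 2 + 0 + 1 + 2 = 31
distinct = 351 − 31 = 320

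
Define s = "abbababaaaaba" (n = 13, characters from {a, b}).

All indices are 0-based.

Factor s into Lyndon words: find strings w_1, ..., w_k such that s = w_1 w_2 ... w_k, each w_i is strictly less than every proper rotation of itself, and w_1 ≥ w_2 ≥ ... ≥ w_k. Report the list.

["abb", "ab", "ab", "aaaab", "a"]

emit factor 1: 'abb' (i=0, period=3)
emit factor 2: 'ab' (i=3, period=2)
emit factor 3: 'ab' (i=5, period=2)
emit factor 4: 'aaaab' (i=7, period=5)
emit factor 5: 'a' (i=12, period=1)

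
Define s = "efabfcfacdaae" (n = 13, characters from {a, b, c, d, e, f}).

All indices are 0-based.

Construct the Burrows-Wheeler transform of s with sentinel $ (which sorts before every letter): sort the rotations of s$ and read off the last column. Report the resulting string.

edffaaafca$ecb

rank  rotation        last
    0  $efabfcfacdaae  e
    1  aae$efabfcfacd  d
    2  abfcfacdaae$ef  f
    3  acdaae$efabfcf  f
    4  ae$efabfcfacda  a
    5  bfcfacdaae$efa  a
    6  cdaae$efabfcfa  a
    7  cfacdaae$efabf  f
    8  daae$efabfcfac  c
    9  e$efabfcfacdaa  a
   10  efabfcfacdaae$  $
   11  fabfcfacdaae$e  e
   12  facdaae$efabfc  c
   13  fcfacdaae$efab  b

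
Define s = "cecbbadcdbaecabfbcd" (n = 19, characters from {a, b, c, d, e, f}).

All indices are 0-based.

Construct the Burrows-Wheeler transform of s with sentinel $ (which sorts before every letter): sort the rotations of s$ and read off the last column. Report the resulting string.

rank  rotation              last
    0  $cecbbadcdbaecabfbcd  d
    1  abfbcd$cecbbadcdbaec  c
    2  adcdbaecabfbcd$cecbb  b
    3  aecabfbcd$cecbbadcdb  b
    4  badcdbaecabfbcd$cecb  b
    5  baecabfbcd$cecbbadcd  d
    6  bbadcdbaecabfbcd$cec  c
    7  bcd$cecbbadcdbaecabf  f
    8  bfbcd$cecbbadcdbaeca  a
    9  cabfbcd$cecbbadcdbae  e
   10  cbbadcdbaecabfbcd$ce  e
   11  cd$cecbbadcdbaecabfb  b
   12  cdbaecabfbcd$cecbbad  d
   13  cecbbadcdbaecabfbcd$  $
   14  d$cecbbadcdbaecabfbc  c
   15  dbaecabfbcd$cecbbadc  c
   16  dcdbaecabfbcd$cecbba  a
   17  ecabfbcd$cecbbadcdba  a
   18  ecbbadcdbaecabfbcd$c  c
   19  fbcd$cecbbadcdbaecab  b

dcbbbdcfaeebd$ccaacb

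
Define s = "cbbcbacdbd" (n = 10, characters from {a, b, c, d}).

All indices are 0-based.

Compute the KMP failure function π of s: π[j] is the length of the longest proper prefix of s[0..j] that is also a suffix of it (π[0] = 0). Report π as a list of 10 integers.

π[0] = 0
j=1 s[j]='b': π[1]=0 (border '')
j=2 s[j]='b': π[2]=0 (border '')
j=3 s[j]='c': π[3]=1 (border 'c')
j=4 s[j]='b': π[4]=2 (border 'cb')
j=5 s[j]='a': k: 2→0; π[5]=0 (border '')
j=6 s[j]='c': π[6]=1 (border 'c')
j=7 s[j]='d': k: 1→0; π[7]=0 (border '')
j=8 s[j]='b': π[8]=0 (border '')
j=9 s[j]='d': π[9]=0 (border '')

[0, 0, 0, 1, 2, 0, 1, 0, 0, 0]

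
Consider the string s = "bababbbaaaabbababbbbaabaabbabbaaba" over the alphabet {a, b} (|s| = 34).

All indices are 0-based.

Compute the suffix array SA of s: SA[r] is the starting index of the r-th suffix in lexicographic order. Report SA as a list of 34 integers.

rank→(start, suffix):
  0 → (33, 'a')
  1 → (7, 'aaaabbababbbbaabaabbabbaaba')
  2 → (8, 'aaabbababbbbaabaabbabbaaba')
  3 → (30, 'aaba')
  4 → (20, 'aabaabbabbaaba')
  5 → (9, 'aabbababbbbaabaabbabbaaba')
  6 → (23, 'aabbabbaaba')
  7 → (31, 'aba')
  8 → (21, 'abaabbabbaaba')
  9 → (1, 'ababbbaaaabbababbbbaabaabbabbaaba')
  10 → (13, 'ababbbbaabaabbabbaaba')
  11 → (27, 'abbaaba')
  12 → (10, 'abbababbbbaabaabbabbaaba')
  13 → (24, 'abbabbaaba')
  14 → (3, 'abbbaaaabbababbbbaabaabbabbaaba')
  15 → (15, 'abbbbaabaabbabbaaba')
  16 → (32, 'ba')
  17 → (6, 'baaaabbababbbbaabaabbabbaaba')
  18 → (29, 'baaba')
  19 → (19, 'baabaabbabbaaba')
  20 → (22, 'baabbabbaaba')
  21 → (0, 'bababbbaaaabbababbbbaabaabbabbaaba')
  22 → (12, 'bababbbbaabaabbabbaaba')
  23 → (26, 'babbaaba')
  24 → (2, 'babbbaaaabbababbbbaabaabbabbaaba')
  25 → (14, 'babbbbaabaabbabbaaba')
  26 → (5, 'bbaaaabbababbbbaabaabbabbaaba')
  27 → (28, 'bbaaba')
  28 → (18, 'bbaabaabbabbaaba')
  29 → (11, 'bbababbbbaabaabbabbaaba')
  30 → (25, 'bbabbaaba')
  31 → (4, 'bbbaaaabbababbbbaabaabbabbaaba')
  32 → (17, 'bbbaabaabbabbaaba')
  33 → (16, 'bbbbaabaabbabbaaba')

[33, 7, 8, 30, 20, 9, 23, 31, 21, 1, 13, 27, 10, 24, 3, 15, 32, 6, 29, 19, 22, 0, 12, 26, 2, 14, 5, 28, 18, 11, 25, 4, 17, 16]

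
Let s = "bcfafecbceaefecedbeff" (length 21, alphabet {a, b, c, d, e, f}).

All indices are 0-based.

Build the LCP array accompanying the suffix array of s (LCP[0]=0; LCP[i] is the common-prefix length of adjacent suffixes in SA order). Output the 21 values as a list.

[0, 1, 0, 2, 1, 0, 1, 2, 1, 0, 0, 1, 2, 1, 1, 2, 0, 1, 1, 3, 1]

rank→(start, suffix):
  0 → (10, 'aefecedbeff')
  1 → (3, 'afecbceaefecedbeff')
  2 → (7, 'bceaefecedbeff')
  3 → (0, 'bcfafecbceaefecedbeff')
  4 → (17, 'beff')
  5 → (6, 'cbceaefecedbeff')
  6 → (8, 'ceaefecedbeff')
  7 → (14, 'cedbeff')
  8 → (1, 'cfafecbceaefecedbeff')
  9 → (16, 'dbeff')
  10 → (9, 'eaefecedbeff')
  11 → (5, 'ecbceaefecedbeff')
  12 → (13, 'ecedbeff')
  13 → (15, 'edbeff')
  14 → (11, 'efecedbeff')
  15 → (18, 'eff')
  16 → (20, 'f')
  17 → (2, 'fafecbceaefecedbeff')
  18 → (4, 'fecbceaefecedbeff')
  19 → (12, 'fecedbeff')
  20 → (19, 'ff')

SA = [10, 3, 7, 0, 17, 6, 8, 14, 1, 16, 9, 5, 13, 15, 11, 18, 20, 2, 4, 12, 19]
i: (SA[i-1],SA[i]) lcp shared
  1: (10,3) 1 'a'
  2: (3,7) 0 ''
  3: (7,0) 2 'bc'
  4: (0,17) 1 'b'
  5: (17,6) 0 ''
  6: (6,8) 1 'c'
  7: (8,14) 2 'ce'
  8: (14,1) 1 'c'
  9: (1,16) 0 ''
  10: (16,9) 0 ''
  11: (9,5) 1 'e'
  12: (5,13) 2 'ec'
  13: (13,15) 1 'e'
  14: (15,11) 1 'e'
  15: (11,18) 2 'ef'
  16: (18,20) 0 ''
  17: (20,2) 1 'f'
  18: (2,4) 1 'f'
  19: (4,12) 3 'fec'
  20: (12,19) 1 'f'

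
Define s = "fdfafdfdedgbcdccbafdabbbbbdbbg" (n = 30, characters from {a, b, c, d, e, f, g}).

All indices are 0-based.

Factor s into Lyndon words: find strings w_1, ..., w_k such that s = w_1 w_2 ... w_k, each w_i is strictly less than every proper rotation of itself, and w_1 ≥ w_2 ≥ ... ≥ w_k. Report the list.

emit factor 1: 'f' (i=0, period=1)
emit factor 2: 'df' (i=1, period=2)
emit factor 3: 'afdfdedgbcdccb' (i=3, period=14)
emit factor 4: 'afd' (i=17, period=3)
emit factor 5: 'abbbbbdbbg' (i=20, period=10)

["f", "df", "afdfdedgbcdccb", "afd", "abbbbbdbbg"]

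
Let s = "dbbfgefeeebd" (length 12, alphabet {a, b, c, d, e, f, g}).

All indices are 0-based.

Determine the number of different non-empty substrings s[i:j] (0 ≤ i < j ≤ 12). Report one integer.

70

rank | idx | suffix
   0 |   1 | bbfgefeeebd
   1 |  10 | bd
   2 |   2 | bfgefeeebd
   3 |  11 | d
   4 |   0 | dbbfgefeeebd
   5 |   9 | ebd
   6 |   8 | eebd
   7 |   7 | eeebd
   8 |   5 | efeeebd
   9 |   6 | feeebd
  10 |   3 | fgefeeebd
  11 |   4 | gefeeebd

SA = [1, 10, 2, 11, 0, 9, 8, 7, 5, 6, 3, 4]
[i] adj suffixes → lcp
  [1] 1/10 → 1 ('b')
  [2] 10/2 → 1 ('b')
  [3] 2/11 → 0 ('')
  [4] 11/0 → 1 ('d')
  [5] 0/9 → 0 ('')
  [6] 9/8 → 1 ('e')
  [7] 8/7 → 2 ('ee')
  [8] 7/5 → 1 ('e')
  [9] 5/6 → 0 ('')
  [10] 6/3 → 1 ('f')
  [11] 3/4 → 0 ('')

n(n+1)/2 = 12·13/2 = 78
Σ LCP = 0 + 1 + 1 + 0 + 1 + 0 + 1 + 2 + 1 + 0 + 1 + 0 = 8
distinct = 78 − 8 = 70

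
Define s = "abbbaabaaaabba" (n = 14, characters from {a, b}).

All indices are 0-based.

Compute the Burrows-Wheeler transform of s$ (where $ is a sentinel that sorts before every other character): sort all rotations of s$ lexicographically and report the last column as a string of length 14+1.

abbabaaa$bababa

rank  rotation         last
    0  $abbbaabaaaabba  a
    1  a$abbbaabaaaabb  b
    2  aaaabba$abbbaab  b
    3  aaabba$abbbaaba  a
    4  aabaaaabba$abbb  b
    5  aabba$abbbaabaa  a
    6  abaaaabba$abbba  a
    7  abba$abbbaabaaa  a
    8  abbbaabaaaabba$  $
    9  ba$abbbaabaaaab  b
   10  baaaabba$abbbaa  a
   11  baabaaaabba$abb  b
   12  bba$abbbaabaaaa  a
   13  bbaabaaaabba$ab  b
   14  bbbaabaaaabba$a  a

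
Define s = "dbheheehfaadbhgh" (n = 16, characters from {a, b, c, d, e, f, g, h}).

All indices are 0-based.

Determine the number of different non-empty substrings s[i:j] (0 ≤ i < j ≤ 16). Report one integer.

122

sorted suffixes:
  #0 SA[0]=9  'aadbhgh'
  #1 SA[1]=10  'adbhgh'
  #2 SA[2]=1  'bheheehfaadbhgh'
  #3 SA[3]=12  'bhgh'
  #4 SA[4]=0  'dbheheehfaadbhgh'
  #5 SA[5]=11  'dbhgh'
  #6 SA[6]=5  'eehfaadbhgh'
  #7 SA[7]=3  'eheehfaadbhgh'
  #8 SA[8]=6  'ehfaadbhgh'
  #9 SA[9]=8  'faadbhgh'
  #10 SA[10]=14  'gh'
  #11 SA[11]=15  'h'
  #12 SA[12]=4  'heehfaadbhgh'
  #13 SA[13]=2  'heheehfaadbhgh'
  #14 SA[14]=7  'hfaadbhgh'
  #15 SA[15]=13  'hgh'

SA = [9, 10, 1, 12, 0, 11, 5, 3, 6, 8, 14, 15, 4, 2, 7, 13]
i: (SA[i-1],SA[i]) lcp shared
  1: (9,10) 1 'a'
  2: (10,1) 0 ''
  3: (1,12) 2 'bh'
  4: (12,0) 0 ''
  5: (0,11) 3 'dbh'
  6: (11,5) 0 ''
  7: (5,3) 1 'e'
  8: (3,6) 2 'eh'
  9: (6,8) 0 ''
  10: (8,14) 0 ''
  11: (14,15) 0 ''
  12: (15,4) 1 'h'
  13: (4,2) 2 'he'
  14: (2,7) 1 'h'
  15: (7,13) 1 'h'

n(n+1)/2 = 16·17/2 = 136
Σ LCP = 0 + 1 + 0 + 2 + 0 + 3 + 0 + 1 + 2 + 0 + 0 + 0 + 1 + 2 + 1 + 1 = 14
distinct = 136 − 14 = 122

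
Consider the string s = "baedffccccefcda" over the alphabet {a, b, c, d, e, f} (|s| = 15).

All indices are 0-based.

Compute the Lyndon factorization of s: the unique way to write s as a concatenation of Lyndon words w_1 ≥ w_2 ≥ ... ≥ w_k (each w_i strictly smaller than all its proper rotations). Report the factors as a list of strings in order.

emit factor 1: 'b' (i=0, period=1)
emit factor 2: 'aedffccccefcd' (i=1, period=13)
emit factor 3: 'a' (i=14, period=1)

["b", "aedffccccefcd", "a"]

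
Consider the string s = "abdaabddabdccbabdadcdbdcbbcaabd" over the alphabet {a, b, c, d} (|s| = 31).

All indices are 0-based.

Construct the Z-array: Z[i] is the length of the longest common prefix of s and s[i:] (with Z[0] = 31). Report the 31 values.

Z[0]=31
i=1: outside box; Z[1]=0
i=2: outside box; Z[2]=0
i=3: outside box; Z[3]=1 grow→box=[3,4)
i=4: outside box; Z[4]=3 grow→box=[4,7)
i=5: min(r-i=2, Z[1]=0)=0; Z[5]=0
i=6: min(r-i=1, Z[2]=0)=0; Z[6]=0
i=7: outside box; Z[7]=0
i=8: outside box; Z[8]=3 grow→box=[8,11)
i=9: min(r-i=2, Z[1]=0)=0; Z[9]=0
i=10: min(r-i=1, Z[2]=0)=0; Z[10]=0
i=11: outside box; Z[11]=0
i=12: outside box; Z[12]=0
i=13: outside box; Z[13]=0
i=14: outside box; Z[14]=4 grow→box=[14,18)
i=15: min(r-i=3, Z[1]=0)=0; Z[15]=0
i=16: min(r-i=2, Z[2]=0)=0; Z[16]=0
i=17: min(r-i=1, Z[3]=1)=1; Z[17]=1
i=18: outside box; Z[18]=0
i=19: outside box; Z[19]=0
i=20: outside box; Z[20]=0
i=21: outside box; Z[21]=0
i=22: outside box; Z[22]=0
i=23: outside box; Z[23]=0
i=24: outside box; Z[24]=0
i=25: outside box; Z[25]=0
i=26: outside box; Z[26]=0
i=27: outside box; Z[27]=1 grow→box=[27,28)
i=28: outside box; Z[28]=3 grow→box=[28,31)
i=29: min(r-i=2, Z[1]=0)=0; Z[29]=0
i=30: min(r-i=1, Z[2]=0)=0; Z[30]=0

[31, 0, 0, 1, 3, 0, 0, 0, 3, 0, 0, 0, 0, 0, 4, 0, 0, 1, 0, 0, 0, 0, 0, 0, 0, 0, 0, 1, 3, 0, 0]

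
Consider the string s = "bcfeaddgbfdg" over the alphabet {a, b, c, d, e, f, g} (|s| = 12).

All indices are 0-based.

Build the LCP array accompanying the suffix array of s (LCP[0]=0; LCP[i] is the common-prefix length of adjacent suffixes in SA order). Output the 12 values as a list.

[0, 0, 1, 0, 0, 1, 2, 0, 0, 1, 0, 1]

sorted suffixes:
  #0 SA[0]=4  'addgbfdg'
  #1 SA[1]=0  'bcfeaddgbfdg'
  #2 SA[2]=8  'bfdg'
  #3 SA[3]=1  'cfeaddgbfdg'
  #4 SA[4]=5  'ddgbfdg'
  #5 SA[5]=10  'dg'
  #6 SA[6]=6  'dgbfdg'
  #7 SA[7]=3  'eaddgbfdg'
  #8 SA[8]=9  'fdg'
  #9 SA[9]=2  'feaddgbfdg'
  #10 SA[10]=11  'g'
  #11 SA[11]=7  'gbfdg'

SA = [4, 0, 8, 1, 5, 10, 6, 3, 9, 2, 11, 7]
i: (SA[i-1],SA[i]) lcp shared
  1: (4,0) 0 ''
  2: (0,8) 1 'b'
  3: (8,1) 0 ''
  4: (1,5) 0 ''
  5: (5,10) 1 'd'
  6: (10,6) 2 'dg'
  7: (6,3) 0 ''
  8: (3,9) 0 ''
  9: (9,2) 1 'f'
  10: (2,11) 0 ''
  11: (11,7) 1 'g'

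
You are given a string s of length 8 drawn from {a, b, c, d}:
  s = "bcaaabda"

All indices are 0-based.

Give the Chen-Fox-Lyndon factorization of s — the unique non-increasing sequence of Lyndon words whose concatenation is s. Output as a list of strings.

["bc", "aaabd", "a"]

emit factor 1: 'bc' (i=0, period=2)
emit factor 2: 'aaabd' (i=2, period=5)
emit factor 3: 'a' (i=7, period=1)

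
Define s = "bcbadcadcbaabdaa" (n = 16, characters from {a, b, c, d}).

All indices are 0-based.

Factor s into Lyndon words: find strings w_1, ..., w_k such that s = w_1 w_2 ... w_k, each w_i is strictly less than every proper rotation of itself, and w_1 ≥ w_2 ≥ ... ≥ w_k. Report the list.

emit factor 1: 'bc' (i=0, period=2)
emit factor 2: 'b' (i=2, period=1)
emit factor 3: 'adcadcb' (i=3, period=7)
emit factor 4: 'aabd' (i=10, period=4)
emit factor 5: 'a' (i=14, period=1)
emit factor 6: 'a' (i=15, period=1)

["bc", "b", "adcadcb", "aabd", "a", "a"]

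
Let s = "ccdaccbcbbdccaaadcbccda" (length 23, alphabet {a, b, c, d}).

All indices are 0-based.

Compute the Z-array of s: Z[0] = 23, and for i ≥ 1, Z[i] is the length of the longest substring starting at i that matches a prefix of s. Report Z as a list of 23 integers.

[23, 1, 0, 0, 2, 1, 0, 1, 0, 0, 0, 2, 1, 0, 0, 0, 0, 1, 0, 4, 1, 0, 0]

Z[0]=23
i=1: i≥r, start 0; Z[1]=1 extend→box=[1,2)
i=2: i≥r, start 0; Z[2]=0
i=3: i≥r, start 0; Z[3]=0
i=4: i≥r, start 0; Z[4]=2 extend→box=[4,6)
i=5: min(r-i=1, Z[1]=1)=1; Z[5]=1
i=6: i≥r, start 0; Z[6]=0
i=7: i≥r, start 0; Z[7]=1 extend→box=[7,8)
i=8: i≥r, start 0; Z[8]=0
i=9: i≥r, start 0; Z[9]=0
i=10: i≥r, start 0; Z[10]=0
i=11: i≥r, start 0; Z[11]=2 extend→box=[11,13)
i=12: min(r-i=1, Z[1]=1)=1; Z[12]=1
i=13: i≥r, start 0; Z[13]=0
i=14: i≥r, start 0; Z[14]=0
i=15: i≥r, start 0; Z[15]=0
i=16: i≥r, start 0; Z[16]=0
i=17: i≥r, start 0; Z[17]=1 extend→box=[17,18)
i=18: i≥r, start 0; Z[18]=0
i=19: i≥r, start 0; Z[19]=4 extend→box=[19,23)
i=20: min(r-i=3, Z[1]=1)=1; Z[20]=1
i=21: min(r-i=2, Z[2]=0)=0; Z[21]=0
i=22: min(r-i=1, Z[3]=0)=0; Z[22]=0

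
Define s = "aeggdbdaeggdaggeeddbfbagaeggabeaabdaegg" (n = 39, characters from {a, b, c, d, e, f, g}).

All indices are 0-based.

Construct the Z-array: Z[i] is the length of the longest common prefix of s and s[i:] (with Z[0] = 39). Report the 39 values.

[39, 0, 0, 0, 0, 0, 0, 5, 0, 0, 0, 0, 1, 0, 0, 0, 0, 0, 0, 0, 0, 0, 1, 0, 4, 0, 0, 0, 1, 0, 0, 1, 1, 0, 0, 4, 0, 0, 0]

Z[0]=39
i=1: i≥r, start 0; Z[1]=0
i=2: i≥r, start 0; Z[2]=0
i=3: i≥r, start 0; Z[3]=0
i=4: i≥r, start 0; Z[4]=0
i=5: i≥r, start 0; Z[5]=0
i=6: i≥r, start 0; Z[6]=0
i=7: i≥r, start 0; Z[7]=5 extend→box=[7,12)
i=8: min(r-i=4, Z[1]=0)=0; Z[8]=0
i=9: min(r-i=3, Z[2]=0)=0; Z[9]=0
i=10: min(r-i=2, Z[3]=0)=0; Z[10]=0
i=11: min(r-i=1, Z[4]=0)=0; Z[11]=0
i=12: i≥r, start 0; Z[12]=1 extend→box=[12,13)
i=13: i≥r, start 0; Z[13]=0
i=14: i≥r, start 0; Z[14]=0
i=15: i≥r, start 0; Z[15]=0
i=16: i≥r, start 0; Z[16]=0
i=17: i≥r, start 0; Z[17]=0
i=18: i≥r, start 0; Z[18]=0
i=19: i≥r, start 0; Z[19]=0
i=20: i≥r, start 0; Z[20]=0
i=21: i≥r, start 0; Z[21]=0
i=22: i≥r, start 0; Z[22]=1 extend→box=[22,23)
i=23: i≥r, start 0; Z[23]=0
i=24: i≥r, start 0; Z[24]=4 extend→box=[24,28)
i=25: min(r-i=3, Z[1]=0)=0; Z[25]=0
i=26: min(r-i=2, Z[2]=0)=0; Z[26]=0
i=27: min(r-i=1, Z[3]=0)=0; Z[27]=0
i=28: i≥r, start 0; Z[28]=1 extend→box=[28,29)
i=29: i≥r, start 0; Z[29]=0
i=30: i≥r, start 0; Z[30]=0
i=31: i≥r, start 0; Z[31]=1 extend→box=[31,32)
i=32: i≥r, start 0; Z[32]=1 extend→box=[32,33)
i=33: i≥r, start 0; Z[33]=0
i=34: i≥r, start 0; Z[34]=0
i=35: i≥r, start 0; Z[35]=4 extend→box=[35,39)
i=36: min(r-i=3, Z[1]=0)=0; Z[36]=0
i=37: min(r-i=2, Z[2]=0)=0; Z[37]=0
i=38: min(r-i=1, Z[3]=0)=0; Z[38]=0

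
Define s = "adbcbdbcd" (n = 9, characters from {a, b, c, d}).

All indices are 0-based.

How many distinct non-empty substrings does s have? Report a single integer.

37

sorted suffixes:
  #0 SA[0]=0  'adbcbdbcd'
  #1 SA[1]=2  'bcbdbcd'
  #2 SA[2]=6  'bcd'
  #3 SA[3]=4  'bdbcd'
  #4 SA[4]=3  'cbdbcd'
  #5 SA[5]=7  'cd'
  #6 SA[6]=8  'd'
  #7 SA[7]=1  'dbcbdbcd'
  #8 SA[8]=5  'dbcd'

SA = [0, 2, 6, 4, 3, 7, 8, 1, 5]
i: (SA[i-1],SA[i]) lcp shared
  1: (0,2) 0 ''
  2: (2,6) 2 'bc'
  3: (6,4) 1 'b'
  4: (4,3) 0 ''
  5: (3,7) 1 'c'
  6: (7,8) 0 ''
  7: (8,1) 1 'd'
  8: (1,5) 3 'dbc'

n(n+1)/2 = 9·10/2 = 45
Σ LCP = 0 + 0 + 2 + 1 + 0 + 1 + 0 + 1 + 3 = 8
distinct = 45 − 8 = 37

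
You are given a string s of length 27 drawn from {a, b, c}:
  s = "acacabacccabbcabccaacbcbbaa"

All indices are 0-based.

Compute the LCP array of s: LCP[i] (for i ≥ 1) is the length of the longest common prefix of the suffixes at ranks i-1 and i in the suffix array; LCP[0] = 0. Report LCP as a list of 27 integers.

rank | idx | suffix
   0 |  26 | a
   1 |  25 | aa
   2 |  18 | aacbcbbaa
   3 |   4 | abacccabbcabccaacbcbbaa
   4 |  10 | abbcabccaacbcbbaa
   5 |  14 | abccaacbcbbaa
   6 |   2 | acabacccabbcabccaacbcbbaa
   7 |   0 | acacabacccabbcabccaacbcbbaa
   8 |  19 | acbcbbaa
   9 |   6 | acccabbcabccaacbcbbaa
  10 |  24 | baa
  11 |   5 | bacccabbcabccaacbcbbaa
  12 |  23 | bbaa
  13 |  11 | bbcabccaacbcbbaa
  14 |  12 | bcabccaacbcbbaa
  15 |  21 | bcbbaa
  16 |  15 | bccaacbcbbaa
  17 |  17 | caacbcbbaa
  18 |   3 | cabacccabbcabccaacbcbbaa
  19 |   9 | cabbcabccaacbcbbaa
  20 |  13 | cabccaacbcbbaa
  21 |   1 | cacabacccabbcabccaacbcbbaa
  22 |  22 | cbbaa
  23 |  20 | cbcbbaa
  24 |  16 | ccaacbcbbaa
  25 |   8 | ccabbcabccaacbcbbaa
  26 |   7 | cccabbcabccaacbcbbaa

SA = [26, 25, 18, 4, 10, 14, 2, 0, 19, 6, 24, 5, 23, 11, 12, 21, 15, 17, 3, 9, 13, 1, 22, 20, 16, 8, 7]
i: (SA[i-1],SA[i]) lcp shared
  1: (26,25) 1 'a'
  2: (25,18) 2 'aa'
  3: (18,4) 1 'a'
  4: (4,10) 2 'ab'
  5: (10,14) 2 'ab'
  6: (14,2) 1 'a'
  7: (2,0) 3 'aca'
  8: (0,19) 2 'ac'
  9: (19,6) 2 'ac'
  10: (6,24) 0 ''
  11: (24,5) 2 'ba'
  12: (5,23) 1 'b'
  13: (23,11) 2 'bb'
  14: (11,12) 1 'b'
  15: (12,21) 2 'bc'
  16: (21,15) 2 'bc'
  17: (15,17) 0 ''
  18: (17,3) 2 'ca'
  19: (3,9) 3 'cab'
  20: (9,13) 3 'cab'
  21: (13,1) 2 'ca'
  22: (1,22) 1 'c'
  23: (22,20) 2 'cb'
  24: (20,16) 1 'c'
  25: (16,8) 3 'cca'
  26: (8,7) 2 'cc'

[0, 1, 2, 1, 2, 2, 1, 3, 2, 2, 0, 2, 1, 2, 1, 2, 2, 0, 2, 3, 3, 2, 1, 2, 1, 3, 2]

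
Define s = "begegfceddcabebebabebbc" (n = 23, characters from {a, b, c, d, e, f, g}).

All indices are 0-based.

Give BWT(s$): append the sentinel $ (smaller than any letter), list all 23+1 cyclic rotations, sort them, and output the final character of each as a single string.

rank  rotation                  last
    0  $begegfceddcabebebabebbc  c
    1  abebbc$begegfceddcabebeb  b
    2  abebebabebbc$begegfceddc  c
    3  babebbc$begegfceddcabebe  e
    4  bbc$begegfceddcabebebabe  e
    5  bc$begegfceddcabebebabeb  b
    6  bebabebbc$begegfceddcabe  e
    7  bebbc$begegfceddcabebeba  a
    8  bebebabebbc$begegfceddca  a
    9  begegfceddcabebebabebbc$  $
   10  c$begegfceddcabebebabebb  b
   11  cabebebabebbc$begegfcedd  d
   12  ceddcabebebabebbc$begegf  f
   13  dcabebebabebbc$begegfced  d
   14  ddcabebebabebbc$begegfce  e
   15  ebabebbc$begegfceddcabeb  b
   16  ebbc$begegfceddcabebebab  b
   17  ebebabebbc$begegfceddcab  b
   18  eddcabebebabebbc$begegfc  c
   19  egegfceddcabebebabebbc$b  b
   20  egfceddcabebebabebbc$beg  g
   21  fceddcabebebabebbc$begeg  g
   22  gegfceddcabebebabebbc$be  e
   23  gfceddcabebebabebbc$bege  e

cbceebeaa$bdfdebbbcbggee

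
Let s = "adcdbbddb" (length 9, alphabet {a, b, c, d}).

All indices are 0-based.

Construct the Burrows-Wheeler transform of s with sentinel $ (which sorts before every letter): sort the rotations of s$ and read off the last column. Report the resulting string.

rank  rotation    last
    0  $adcdbbddb  b
    1  adcdbbddb$  $
    2  b$adcdbbdd  d
    3  bbddb$adcd  d
    4  bddb$adcdb  b
    5  cdbbddb$ad  d
    6  db$adcdbbd  d
    7  dbbddb$adc  c
    8  dcdbbddb$a  a
    9  ddb$adcdbb  b

b$ddbddcab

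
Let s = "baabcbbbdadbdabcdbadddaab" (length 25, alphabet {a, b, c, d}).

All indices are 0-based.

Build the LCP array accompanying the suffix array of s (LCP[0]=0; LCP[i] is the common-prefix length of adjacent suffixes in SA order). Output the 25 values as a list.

[0, 3, 1, 2, 3, 1, 2, 0, 1, 2, 1, 2, 1, 2, 1, 3, 0, 1, 0, 2, 2, 1, 2, 1, 2]

rank | idx | suffix
   0 |  22 | aab
   1 |   1 | aabcbbbdadbdabcdbadddaab
   2 |  23 | ab
   3 |   2 | abcbbbdadbdabcdbadddaab
   4 |  13 | abcdbadddaab
   5 |   9 | adbdabcdbadddaab
   6 |  18 | adddaab
   7 |  24 | b
   8 |   0 | baabcbbbdadbdabcdbadddaab
   9 |  17 | badddaab
  10 |   5 | bbbdadbdabcdbadddaab
  11 |   6 | bbdadbdabcdbadddaab
  12 |   3 | bcbbbdadbdabcdbadddaab
  13 |  14 | bcdbadddaab
  14 |  11 | bdabcdbadddaab
  15 |   7 | bdadbdabcdbadddaab
  16 |   4 | cbbbdadbdabcdbadddaab
  17 |  15 | cdbadddaab
  18 |  21 | daab
  19 |  12 | dabcdbadddaab
  20 |   8 | dadbdabcdbadddaab
  21 |  16 | dbadddaab
  22 |  10 | dbdabcdbadddaab
  23 |  20 | ddaab
  24 |  19 | dddaab

SA = [22, 1, 23, 2, 13, 9, 18, 24, 0, 17, 5, 6, 3, 14, 11, 7, 4, 15, 21, 12, 8, 16, 10, 20, 19]
rank  pair      lcp
   1  s[22:],s[1:]  3  'aab'
   2  s[1:],s[23:]  1  'a'
   3  s[23:],s[2:]  2  'ab'
   4  s[2:],s[13:]  3  'abc'
   5  s[13:],s[9:]  1  'a'
   6  s[9:],s[18:]  2  'ad'
   7  s[18:],s[24:]  0  ''
   8  s[24:],s[0:]  1  'b'
   9  s[0:],s[17:]  2  'ba'
  10  s[17:],s[5:]  1  'b'
  11  s[5:],s[6:]  2  'bb'
  12  s[6:],s[3:]  1  'b'
  13  s[3:],s[14:]  2  'bc'
  14  s[14:],s[11:]  1  'b'
  15  s[11:],s[7:]  3  'bda'
  16  s[7:],s[4:]  0  ''
  17  s[4:],s[15:]  1  'c'
  18  s[15:],s[21:]  0  ''
  19  s[21:],s[12:]  2  'da'
  20  s[12:],s[8:]  2  'da'
  21  s[8:],s[16:]  1  'd'
  22  s[16:],s[10:]  2  'db'
  23  s[10:],s[20:]  1  'd'
  24  s[20:],s[19:]  2  'dd'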